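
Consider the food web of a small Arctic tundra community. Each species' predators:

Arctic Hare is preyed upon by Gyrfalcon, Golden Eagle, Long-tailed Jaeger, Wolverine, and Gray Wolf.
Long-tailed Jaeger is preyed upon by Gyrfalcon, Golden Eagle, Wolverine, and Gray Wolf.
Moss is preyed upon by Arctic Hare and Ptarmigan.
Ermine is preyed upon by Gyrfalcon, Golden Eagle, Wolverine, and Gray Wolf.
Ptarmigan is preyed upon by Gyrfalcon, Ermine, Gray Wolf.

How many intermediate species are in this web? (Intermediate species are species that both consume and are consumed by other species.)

4

Intermediate species (has both prey and predators): Arctic Hare, Ptarmigan, Long-tailed Jaeger, Ermine.
Count: 4.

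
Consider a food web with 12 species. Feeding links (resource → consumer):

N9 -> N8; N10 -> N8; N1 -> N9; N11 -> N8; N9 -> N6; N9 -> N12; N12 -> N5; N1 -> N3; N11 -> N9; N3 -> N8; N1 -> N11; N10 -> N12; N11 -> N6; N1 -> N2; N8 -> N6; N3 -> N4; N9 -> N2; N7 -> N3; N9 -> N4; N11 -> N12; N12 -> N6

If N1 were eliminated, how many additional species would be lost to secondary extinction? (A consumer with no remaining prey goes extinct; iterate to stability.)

3

Remove N1.
Round 1: N11 (all prey gone) → extinct.
Round 2: N9 (all prey gone) → extinct.
Round 3: N2 (all prey gone) → extinct.
No further losses. Total secondary extinctions: 3.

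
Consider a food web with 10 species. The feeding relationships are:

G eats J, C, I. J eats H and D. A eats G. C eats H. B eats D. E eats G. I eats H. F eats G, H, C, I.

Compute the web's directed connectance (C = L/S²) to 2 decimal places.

C = 0.14

The web has S = 10 species and L = 14 feeding links.
C = L / S² = 14 / 100 = 0.1400 ≈ 0.14.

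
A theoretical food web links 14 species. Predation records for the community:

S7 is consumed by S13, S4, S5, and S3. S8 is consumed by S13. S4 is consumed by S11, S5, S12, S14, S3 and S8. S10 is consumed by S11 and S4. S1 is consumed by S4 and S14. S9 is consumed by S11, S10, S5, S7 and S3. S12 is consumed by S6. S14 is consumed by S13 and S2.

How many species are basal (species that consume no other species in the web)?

Basal species (no prey listed): S9, S1.
Count: 2.

2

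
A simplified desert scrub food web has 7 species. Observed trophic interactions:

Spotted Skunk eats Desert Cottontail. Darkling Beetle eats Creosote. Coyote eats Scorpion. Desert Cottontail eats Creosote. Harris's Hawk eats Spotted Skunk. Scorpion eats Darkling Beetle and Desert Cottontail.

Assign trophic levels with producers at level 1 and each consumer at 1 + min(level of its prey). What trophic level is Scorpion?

Trophic level 3

Creosote is a producer → level 1.
Desert Cottontail eats Creosote → level 2.
Scorpion eats Desert Cottontail → level 3.
No prey of Scorpion is below level 2, so 3 is the minimum.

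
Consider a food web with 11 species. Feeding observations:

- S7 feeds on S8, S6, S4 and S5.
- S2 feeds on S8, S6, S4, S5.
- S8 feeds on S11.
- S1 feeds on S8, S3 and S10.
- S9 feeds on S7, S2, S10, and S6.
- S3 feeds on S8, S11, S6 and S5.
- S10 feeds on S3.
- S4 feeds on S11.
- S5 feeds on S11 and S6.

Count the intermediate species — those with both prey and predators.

7

Intermediate species (has both prey and predators): S8, S5, S4, S7, S2, S3, S10.
Count: 7.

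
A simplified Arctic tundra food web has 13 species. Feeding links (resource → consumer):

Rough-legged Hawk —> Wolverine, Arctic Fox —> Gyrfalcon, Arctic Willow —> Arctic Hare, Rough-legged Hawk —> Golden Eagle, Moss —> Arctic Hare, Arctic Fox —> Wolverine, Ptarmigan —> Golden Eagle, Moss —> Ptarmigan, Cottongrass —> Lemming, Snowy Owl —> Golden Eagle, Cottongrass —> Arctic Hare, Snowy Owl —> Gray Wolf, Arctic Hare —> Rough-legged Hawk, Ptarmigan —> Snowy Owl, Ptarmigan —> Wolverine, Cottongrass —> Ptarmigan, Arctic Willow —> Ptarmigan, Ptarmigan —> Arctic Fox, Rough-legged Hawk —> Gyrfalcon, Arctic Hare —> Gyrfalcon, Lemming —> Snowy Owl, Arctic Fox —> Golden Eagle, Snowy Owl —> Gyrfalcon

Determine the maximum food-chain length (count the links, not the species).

3 links

One longest chain: Moss → Arctic Hare → Rough-legged Hawk → Gyrfalcon.
It has 4 species and 3 links.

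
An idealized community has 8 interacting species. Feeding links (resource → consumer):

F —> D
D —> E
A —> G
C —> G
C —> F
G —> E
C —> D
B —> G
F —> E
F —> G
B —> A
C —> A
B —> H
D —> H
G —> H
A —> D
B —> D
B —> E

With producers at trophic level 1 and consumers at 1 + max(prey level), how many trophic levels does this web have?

4

Producers (level 1): B, C.
B → A → D → E gives E level 4.
No species has a prey at level 4, so no species reaches level 5.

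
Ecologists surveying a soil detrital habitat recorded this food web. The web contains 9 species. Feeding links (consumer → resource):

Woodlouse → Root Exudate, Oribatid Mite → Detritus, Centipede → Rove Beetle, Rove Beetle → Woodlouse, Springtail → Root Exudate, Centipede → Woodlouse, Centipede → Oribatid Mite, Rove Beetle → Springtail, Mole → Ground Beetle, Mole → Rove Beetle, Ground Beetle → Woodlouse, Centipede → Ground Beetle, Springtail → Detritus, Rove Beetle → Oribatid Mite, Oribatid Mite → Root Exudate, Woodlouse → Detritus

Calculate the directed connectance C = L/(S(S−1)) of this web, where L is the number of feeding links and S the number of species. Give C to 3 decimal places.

The web has S = 9 species and L = 16 feeding links.
C = L / (S(S−1)) = 16 / 72 = 0.2222 ≈ 0.222.

C = 0.222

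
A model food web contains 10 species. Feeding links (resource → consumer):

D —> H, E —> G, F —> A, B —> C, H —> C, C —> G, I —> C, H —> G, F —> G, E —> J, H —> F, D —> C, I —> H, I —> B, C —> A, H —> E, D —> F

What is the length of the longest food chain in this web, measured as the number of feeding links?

3 links

One longest chain: I → H → E → J.
It has 4 species and 3 links.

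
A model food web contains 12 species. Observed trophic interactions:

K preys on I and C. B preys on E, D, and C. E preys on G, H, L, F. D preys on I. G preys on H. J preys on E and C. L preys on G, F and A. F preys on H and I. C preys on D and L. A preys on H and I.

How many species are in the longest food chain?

5 species

One longest chain: I → A → L → E → J.
It has 5 species and 4 links.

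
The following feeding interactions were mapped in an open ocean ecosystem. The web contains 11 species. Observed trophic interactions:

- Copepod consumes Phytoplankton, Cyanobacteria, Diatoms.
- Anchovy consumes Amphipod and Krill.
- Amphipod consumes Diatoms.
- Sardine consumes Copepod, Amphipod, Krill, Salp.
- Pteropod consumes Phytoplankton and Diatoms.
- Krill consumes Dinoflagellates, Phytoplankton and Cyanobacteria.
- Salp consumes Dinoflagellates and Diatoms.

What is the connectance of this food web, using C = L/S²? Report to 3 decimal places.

C = 0.140

The web has S = 11 species and L = 17 feeding links.
C = L / S² = 17 / 121 = 0.1405 ≈ 0.140.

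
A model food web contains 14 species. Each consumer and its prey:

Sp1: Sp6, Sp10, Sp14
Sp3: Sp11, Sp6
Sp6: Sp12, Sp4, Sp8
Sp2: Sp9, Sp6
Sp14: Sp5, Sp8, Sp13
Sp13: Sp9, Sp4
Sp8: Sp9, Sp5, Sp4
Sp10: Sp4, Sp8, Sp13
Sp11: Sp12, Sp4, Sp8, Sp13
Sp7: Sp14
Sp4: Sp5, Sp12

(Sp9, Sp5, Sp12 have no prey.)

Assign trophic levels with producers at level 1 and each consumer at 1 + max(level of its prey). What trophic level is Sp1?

Trophic level 5

Sp5 is a producer → level 1.
Sp4 eats Sp5 (level 1); other prey at levels: Sp12 1 → level 2.
Sp8 eats Sp4 (level 2); other prey at levels: Sp9 1, Sp5 1 → level 3.
Sp10 eats Sp8 (level 3); other prey at levels: Sp4 2, Sp13 3 → level 4.
Sp1 eats Sp10 (level 4); other prey at levels: Sp6 4, Sp14 4 → level 5.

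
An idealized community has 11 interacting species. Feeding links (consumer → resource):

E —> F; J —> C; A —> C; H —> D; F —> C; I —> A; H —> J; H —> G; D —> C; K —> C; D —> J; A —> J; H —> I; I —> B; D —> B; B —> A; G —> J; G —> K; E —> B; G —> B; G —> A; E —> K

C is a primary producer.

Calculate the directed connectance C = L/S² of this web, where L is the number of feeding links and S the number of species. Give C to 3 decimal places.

C = 0.182

The web has S = 11 species and L = 22 feeding links.
C = L / S² = 22 / 121 = 0.1818 ≈ 0.182.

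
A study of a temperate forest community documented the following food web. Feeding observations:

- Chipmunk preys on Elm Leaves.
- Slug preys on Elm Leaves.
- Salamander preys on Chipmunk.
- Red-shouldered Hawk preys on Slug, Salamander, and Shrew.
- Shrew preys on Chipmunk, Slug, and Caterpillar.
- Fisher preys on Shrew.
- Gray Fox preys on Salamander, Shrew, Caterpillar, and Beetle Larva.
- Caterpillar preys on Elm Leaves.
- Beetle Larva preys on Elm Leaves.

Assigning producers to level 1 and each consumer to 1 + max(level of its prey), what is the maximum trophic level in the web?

4

Producers (level 1): Elm Leaves.
Elm Leaves → Caterpillar → Shrew → Fisher gives Fisher level 4.
No species has a prey at level 4, so no species reaches level 5.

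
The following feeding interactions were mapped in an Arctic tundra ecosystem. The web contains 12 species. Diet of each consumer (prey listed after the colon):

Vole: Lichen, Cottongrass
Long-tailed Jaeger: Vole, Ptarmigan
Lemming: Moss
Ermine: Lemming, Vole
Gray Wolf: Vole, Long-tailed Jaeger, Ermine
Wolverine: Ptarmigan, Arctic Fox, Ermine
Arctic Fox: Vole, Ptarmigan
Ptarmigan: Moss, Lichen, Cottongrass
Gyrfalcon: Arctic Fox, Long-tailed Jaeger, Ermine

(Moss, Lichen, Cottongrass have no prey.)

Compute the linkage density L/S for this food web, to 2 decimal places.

There are L = 21 links among S = 12 species.
L/S = 21/12 = 1.7500 ≈ 1.75.

L/S = 1.75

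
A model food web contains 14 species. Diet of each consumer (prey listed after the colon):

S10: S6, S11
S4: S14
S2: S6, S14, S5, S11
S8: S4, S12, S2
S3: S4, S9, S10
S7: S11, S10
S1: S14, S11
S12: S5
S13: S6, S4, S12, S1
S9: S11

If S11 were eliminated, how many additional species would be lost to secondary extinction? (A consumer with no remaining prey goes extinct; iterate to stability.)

Remove S11.
Round 1: S9 (all prey gone) → extinct.
No further losses. Total secondary extinctions: 1.

1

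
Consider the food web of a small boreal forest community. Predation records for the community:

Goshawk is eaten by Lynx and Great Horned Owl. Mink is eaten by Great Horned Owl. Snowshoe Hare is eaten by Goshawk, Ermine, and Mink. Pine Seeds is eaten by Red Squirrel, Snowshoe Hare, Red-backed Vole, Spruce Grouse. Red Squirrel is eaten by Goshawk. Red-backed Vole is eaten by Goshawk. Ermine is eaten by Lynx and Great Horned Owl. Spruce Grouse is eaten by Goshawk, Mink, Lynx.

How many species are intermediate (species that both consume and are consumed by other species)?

7

Intermediate species (has both prey and predators): Red Squirrel, Snowshoe Hare, Spruce Grouse, Red-backed Vole, Ermine, Goshawk, Mink.
Count: 7.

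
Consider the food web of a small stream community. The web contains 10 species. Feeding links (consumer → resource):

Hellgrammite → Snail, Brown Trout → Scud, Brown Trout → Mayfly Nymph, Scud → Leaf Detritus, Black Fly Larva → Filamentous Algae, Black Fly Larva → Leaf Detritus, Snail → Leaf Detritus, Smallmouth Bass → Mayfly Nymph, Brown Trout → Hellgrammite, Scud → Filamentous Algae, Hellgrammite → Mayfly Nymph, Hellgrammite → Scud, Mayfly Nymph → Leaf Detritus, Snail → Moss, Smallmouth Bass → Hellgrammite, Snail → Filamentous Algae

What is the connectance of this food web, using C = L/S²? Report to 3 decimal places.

The web has S = 10 species and L = 16 feeding links.
C = L / S² = 16 / 100 = 0.1600 ≈ 0.160.

C = 0.160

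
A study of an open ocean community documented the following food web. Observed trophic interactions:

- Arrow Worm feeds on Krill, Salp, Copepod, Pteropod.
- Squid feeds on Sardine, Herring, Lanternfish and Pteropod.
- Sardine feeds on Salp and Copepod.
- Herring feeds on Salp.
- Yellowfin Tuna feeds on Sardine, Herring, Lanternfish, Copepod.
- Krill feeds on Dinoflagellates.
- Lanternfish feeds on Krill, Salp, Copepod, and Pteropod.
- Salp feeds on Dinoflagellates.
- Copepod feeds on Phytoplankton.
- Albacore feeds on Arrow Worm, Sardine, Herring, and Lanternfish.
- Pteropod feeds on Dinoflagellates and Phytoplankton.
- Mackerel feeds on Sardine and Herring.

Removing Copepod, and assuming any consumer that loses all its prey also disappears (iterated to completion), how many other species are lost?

Remove Copepod.
Every predator of it retains at least one other prey: Sardine still has Salp; Arrow Worm still has Krill, Salp, Pteropod; Lanternfish still has Krill, Salp, Pteropod; Yellowfin Tuna still has Sardine, Lanternfish, Herring.
No consumer loses all prey, so no secondary extinctions occur.

0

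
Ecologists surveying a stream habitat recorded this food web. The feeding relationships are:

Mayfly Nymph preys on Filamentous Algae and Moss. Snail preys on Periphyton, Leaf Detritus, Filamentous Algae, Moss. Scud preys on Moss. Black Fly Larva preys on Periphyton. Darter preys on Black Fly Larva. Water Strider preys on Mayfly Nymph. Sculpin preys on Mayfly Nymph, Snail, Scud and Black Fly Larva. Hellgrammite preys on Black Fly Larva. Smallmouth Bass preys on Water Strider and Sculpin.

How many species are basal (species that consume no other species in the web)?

4

Basal species (no prey listed): Leaf Detritus, Filamentous Algae, Periphyton, Moss.
Count: 4.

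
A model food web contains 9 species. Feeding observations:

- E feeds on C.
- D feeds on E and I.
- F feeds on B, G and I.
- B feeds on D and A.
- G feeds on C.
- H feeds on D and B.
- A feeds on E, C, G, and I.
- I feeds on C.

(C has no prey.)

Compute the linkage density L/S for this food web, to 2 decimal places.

L/S = 1.78

There are L = 16 links among S = 9 species.
L/S = 16/9 = 1.7778 ≈ 1.78.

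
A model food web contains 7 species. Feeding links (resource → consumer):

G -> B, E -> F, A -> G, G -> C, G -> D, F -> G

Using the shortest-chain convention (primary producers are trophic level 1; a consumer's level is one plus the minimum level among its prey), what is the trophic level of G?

A is a producer → level 1.
G eats A → level 2.

Trophic level 2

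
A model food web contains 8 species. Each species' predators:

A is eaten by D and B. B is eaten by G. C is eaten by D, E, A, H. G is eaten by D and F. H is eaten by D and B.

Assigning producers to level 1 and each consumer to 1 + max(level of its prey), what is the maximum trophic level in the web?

5

Producers (level 1): C.
C → A → B → G → F gives F level 5.
No species has a prey at level 5, so no species reaches level 6.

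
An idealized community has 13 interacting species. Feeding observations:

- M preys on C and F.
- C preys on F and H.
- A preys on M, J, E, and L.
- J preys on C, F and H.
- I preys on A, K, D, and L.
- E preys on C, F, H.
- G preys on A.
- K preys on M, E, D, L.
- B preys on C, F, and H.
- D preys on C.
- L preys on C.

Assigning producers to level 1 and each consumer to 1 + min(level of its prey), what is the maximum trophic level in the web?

4

Producers (level 1): H, F.
Following each consumer down to its lowest-level prey: H → J → A → G (levels 1 through 4).
All prey of G (A 3) are at level 3 or above, so G is at level 1 + 3 = 4.
Every consumer has at least one prey at level 3 or below, so none exceeds level 4.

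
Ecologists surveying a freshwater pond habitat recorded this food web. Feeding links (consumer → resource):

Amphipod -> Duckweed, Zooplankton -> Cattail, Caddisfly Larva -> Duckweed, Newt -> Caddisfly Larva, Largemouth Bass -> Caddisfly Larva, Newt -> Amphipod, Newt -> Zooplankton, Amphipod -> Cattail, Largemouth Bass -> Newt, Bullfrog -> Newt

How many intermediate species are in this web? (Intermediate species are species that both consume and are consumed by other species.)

Intermediate species (has both prey and predators): Caddisfly Larva, Amphipod, Zooplankton, Newt.
Count: 4.

4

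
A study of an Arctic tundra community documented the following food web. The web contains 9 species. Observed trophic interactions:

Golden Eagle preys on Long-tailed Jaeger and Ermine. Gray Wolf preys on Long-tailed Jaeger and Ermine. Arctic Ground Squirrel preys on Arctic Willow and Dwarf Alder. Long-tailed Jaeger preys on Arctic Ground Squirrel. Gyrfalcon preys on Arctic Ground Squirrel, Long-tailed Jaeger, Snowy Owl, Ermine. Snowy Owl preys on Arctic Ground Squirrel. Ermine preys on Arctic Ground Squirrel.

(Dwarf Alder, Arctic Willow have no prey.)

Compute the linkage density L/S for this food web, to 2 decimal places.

L/S = 1.44

There are L = 13 links among S = 9 species.
L/S = 13/9 = 1.4444 ≈ 1.44.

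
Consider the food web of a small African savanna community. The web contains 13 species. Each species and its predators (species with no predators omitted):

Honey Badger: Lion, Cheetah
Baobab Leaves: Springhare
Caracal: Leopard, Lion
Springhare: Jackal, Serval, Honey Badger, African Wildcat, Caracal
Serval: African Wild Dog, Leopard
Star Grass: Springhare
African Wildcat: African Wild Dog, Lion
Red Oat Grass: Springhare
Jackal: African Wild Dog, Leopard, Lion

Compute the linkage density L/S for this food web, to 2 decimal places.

L/S = 1.46

There are L = 19 links among S = 13 species.
L/S = 19/13 = 1.4615 ≈ 1.46.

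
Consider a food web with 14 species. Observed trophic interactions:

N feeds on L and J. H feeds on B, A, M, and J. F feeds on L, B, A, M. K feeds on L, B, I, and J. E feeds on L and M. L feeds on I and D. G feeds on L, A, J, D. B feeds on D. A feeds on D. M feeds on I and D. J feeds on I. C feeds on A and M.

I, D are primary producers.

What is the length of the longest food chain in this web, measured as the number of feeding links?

One longest chain: I → J → G.
It has 3 species and 2 links.

2 links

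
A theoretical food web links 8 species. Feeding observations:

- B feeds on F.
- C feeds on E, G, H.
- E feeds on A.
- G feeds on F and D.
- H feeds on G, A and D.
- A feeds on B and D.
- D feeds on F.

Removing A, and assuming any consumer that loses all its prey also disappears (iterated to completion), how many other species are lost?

Remove A.
Round 1: E (all prey gone) → extinct.
No further losses. Total secondary extinctions: 1.

1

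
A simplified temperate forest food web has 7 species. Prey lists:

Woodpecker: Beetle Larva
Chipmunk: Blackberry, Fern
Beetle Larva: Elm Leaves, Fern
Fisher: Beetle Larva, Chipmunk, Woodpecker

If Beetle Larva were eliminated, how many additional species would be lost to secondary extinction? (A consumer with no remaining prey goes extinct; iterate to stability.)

1

Remove Beetle Larva.
Round 1: Woodpecker (all prey gone) → extinct.
No further losses. Total secondary extinctions: 1.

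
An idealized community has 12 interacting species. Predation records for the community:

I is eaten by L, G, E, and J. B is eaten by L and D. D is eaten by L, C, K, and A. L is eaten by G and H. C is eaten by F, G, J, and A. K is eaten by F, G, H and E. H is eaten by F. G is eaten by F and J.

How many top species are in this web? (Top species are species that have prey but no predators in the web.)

4

Top species (has prey, but nothing eats it): A, E, J, F.
Count: 4.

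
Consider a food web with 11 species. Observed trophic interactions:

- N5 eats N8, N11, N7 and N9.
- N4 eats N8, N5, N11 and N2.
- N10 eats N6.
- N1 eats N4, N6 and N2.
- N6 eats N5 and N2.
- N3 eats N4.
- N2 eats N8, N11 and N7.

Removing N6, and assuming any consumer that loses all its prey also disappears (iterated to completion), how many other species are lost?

Remove N6.
Round 1: N10 (all prey gone) → extinct.
No further losses. Total secondary extinctions: 1.

1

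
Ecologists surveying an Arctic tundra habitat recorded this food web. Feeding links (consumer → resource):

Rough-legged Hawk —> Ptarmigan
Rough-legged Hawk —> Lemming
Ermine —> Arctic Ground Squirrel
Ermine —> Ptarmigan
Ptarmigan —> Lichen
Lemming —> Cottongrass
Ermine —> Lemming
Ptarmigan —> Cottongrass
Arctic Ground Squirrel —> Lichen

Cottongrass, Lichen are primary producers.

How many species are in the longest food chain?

3 species

One longest chain: Lichen → Arctic Ground Squirrel → Ermine.
It has 3 species and 2 links.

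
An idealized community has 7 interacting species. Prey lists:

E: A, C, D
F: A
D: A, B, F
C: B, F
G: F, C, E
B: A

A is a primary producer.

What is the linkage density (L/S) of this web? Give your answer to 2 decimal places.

L/S = 1.86

There are L = 13 links among S = 7 species.
L/S = 13/7 = 1.8571 ≈ 1.86.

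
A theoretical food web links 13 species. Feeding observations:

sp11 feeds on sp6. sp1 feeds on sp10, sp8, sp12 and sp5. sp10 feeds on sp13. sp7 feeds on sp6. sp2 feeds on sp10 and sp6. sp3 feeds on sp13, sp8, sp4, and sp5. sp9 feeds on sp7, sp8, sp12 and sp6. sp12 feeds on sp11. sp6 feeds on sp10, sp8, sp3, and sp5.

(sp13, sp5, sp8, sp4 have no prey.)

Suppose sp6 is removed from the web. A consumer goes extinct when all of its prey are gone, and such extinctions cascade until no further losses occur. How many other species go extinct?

3

Remove sp6.
Round 1: sp11 (all prey gone), sp7 (all prey gone) → extinct.
Round 2: sp12 (all prey gone) → extinct.
No further losses. Total secondary extinctions: 3.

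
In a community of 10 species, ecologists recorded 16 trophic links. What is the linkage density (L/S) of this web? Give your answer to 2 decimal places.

L/S = 1.60

There are L = 16 links among S = 10 species.
L/S = 16/10 = 1.6000 ≈ 1.60.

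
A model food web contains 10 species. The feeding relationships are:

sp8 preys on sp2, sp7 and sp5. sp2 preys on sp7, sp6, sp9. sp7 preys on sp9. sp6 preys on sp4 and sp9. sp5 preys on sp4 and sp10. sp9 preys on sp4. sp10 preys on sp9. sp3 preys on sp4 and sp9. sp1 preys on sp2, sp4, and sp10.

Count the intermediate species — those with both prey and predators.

Intermediate species (has both prey and predators): sp9, sp10, sp7, sp6, sp2, sp5.
Count: 6.

6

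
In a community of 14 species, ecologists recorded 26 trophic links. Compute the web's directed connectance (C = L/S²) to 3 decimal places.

C = 0.133

The web has S = 14 species and L = 26 feeding links.
C = L / S² = 26 / 196 = 0.1327 ≈ 0.133.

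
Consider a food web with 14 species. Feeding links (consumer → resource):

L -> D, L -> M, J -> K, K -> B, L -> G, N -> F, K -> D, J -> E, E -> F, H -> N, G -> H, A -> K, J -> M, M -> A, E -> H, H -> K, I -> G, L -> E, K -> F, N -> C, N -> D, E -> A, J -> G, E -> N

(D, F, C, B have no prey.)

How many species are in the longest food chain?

One longest chain: D → N → H → G → L.
It has 5 species and 4 links.

5 species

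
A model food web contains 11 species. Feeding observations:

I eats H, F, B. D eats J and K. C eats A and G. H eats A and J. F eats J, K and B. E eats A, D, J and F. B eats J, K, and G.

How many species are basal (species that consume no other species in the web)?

Basal species (no prey listed): J, G, A, K.
Count: 4.

4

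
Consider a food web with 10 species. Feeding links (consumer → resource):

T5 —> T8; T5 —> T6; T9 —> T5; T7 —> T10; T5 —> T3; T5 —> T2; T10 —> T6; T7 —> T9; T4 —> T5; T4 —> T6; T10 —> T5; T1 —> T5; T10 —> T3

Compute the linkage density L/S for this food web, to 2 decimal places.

There are L = 13 links among S = 10 species.
L/S = 13/10 = 1.3000 ≈ 1.30.

L/S = 1.30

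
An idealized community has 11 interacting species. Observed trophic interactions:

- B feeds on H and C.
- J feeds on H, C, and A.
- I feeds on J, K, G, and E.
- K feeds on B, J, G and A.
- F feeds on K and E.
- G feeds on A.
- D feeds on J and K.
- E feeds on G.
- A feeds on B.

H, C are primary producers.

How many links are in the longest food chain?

One longest chain: H → B → A → G → K → D.
It has 6 species and 5 links.

5 links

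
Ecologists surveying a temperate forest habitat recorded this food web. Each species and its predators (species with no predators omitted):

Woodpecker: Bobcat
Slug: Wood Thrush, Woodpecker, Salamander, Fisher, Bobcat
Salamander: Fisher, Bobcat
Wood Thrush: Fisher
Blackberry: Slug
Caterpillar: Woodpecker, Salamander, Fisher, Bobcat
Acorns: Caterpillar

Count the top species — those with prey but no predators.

Top species (has prey, but nothing eats it): Fisher, Bobcat.
Count: 2.

2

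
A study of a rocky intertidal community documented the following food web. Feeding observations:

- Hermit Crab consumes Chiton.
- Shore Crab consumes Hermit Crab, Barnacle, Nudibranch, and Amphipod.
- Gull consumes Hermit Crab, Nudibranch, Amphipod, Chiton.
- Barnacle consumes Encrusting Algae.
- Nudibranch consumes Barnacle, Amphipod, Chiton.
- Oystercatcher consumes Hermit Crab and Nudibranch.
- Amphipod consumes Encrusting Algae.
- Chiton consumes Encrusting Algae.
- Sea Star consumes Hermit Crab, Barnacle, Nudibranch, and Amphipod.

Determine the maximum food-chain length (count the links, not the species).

One longest chain: Encrusting Algae → Chiton → Hermit Crab → Gull.
It has 4 species and 3 links.

3 links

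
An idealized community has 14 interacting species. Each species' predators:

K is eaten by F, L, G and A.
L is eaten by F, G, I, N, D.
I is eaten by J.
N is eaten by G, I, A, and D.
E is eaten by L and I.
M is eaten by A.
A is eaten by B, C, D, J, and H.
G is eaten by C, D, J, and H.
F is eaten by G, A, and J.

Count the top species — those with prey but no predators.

Top species (has prey, but nothing eats it): D, B, J, H, C.
Count: 5.

5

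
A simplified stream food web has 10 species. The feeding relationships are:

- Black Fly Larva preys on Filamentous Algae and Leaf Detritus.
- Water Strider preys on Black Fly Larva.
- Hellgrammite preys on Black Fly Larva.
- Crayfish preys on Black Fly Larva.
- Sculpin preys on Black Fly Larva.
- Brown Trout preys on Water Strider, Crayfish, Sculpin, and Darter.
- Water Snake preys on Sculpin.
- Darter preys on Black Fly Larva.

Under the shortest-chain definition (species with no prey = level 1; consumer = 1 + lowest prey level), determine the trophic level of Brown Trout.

Leaf Detritus has no prey (basal) → level 1.
Black Fly Larva eats Leaf Detritus → level 2.
Crayfish eats Black Fly Larva → level 3.
Brown Trout eats Crayfish → level 4.
No prey of Brown Trout is below level 3, so 4 is the minimum.

Trophic level 4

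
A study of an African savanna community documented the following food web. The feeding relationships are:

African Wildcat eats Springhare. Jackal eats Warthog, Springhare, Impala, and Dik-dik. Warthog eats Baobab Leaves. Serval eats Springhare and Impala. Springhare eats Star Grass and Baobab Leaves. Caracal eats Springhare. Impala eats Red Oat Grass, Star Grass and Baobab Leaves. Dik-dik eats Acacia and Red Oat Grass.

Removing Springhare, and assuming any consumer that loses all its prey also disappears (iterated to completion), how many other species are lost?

2

Remove Springhare.
Round 1: Caracal (all prey gone), African Wildcat (all prey gone) → extinct.
No further losses. Total secondary extinctions: 2.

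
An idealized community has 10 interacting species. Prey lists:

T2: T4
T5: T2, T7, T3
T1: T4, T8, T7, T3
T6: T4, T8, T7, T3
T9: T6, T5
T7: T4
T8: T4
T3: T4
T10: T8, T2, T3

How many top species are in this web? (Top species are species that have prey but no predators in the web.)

Top species (has prey, but nothing eats it): T10, T1, T9.
Count: 3.

3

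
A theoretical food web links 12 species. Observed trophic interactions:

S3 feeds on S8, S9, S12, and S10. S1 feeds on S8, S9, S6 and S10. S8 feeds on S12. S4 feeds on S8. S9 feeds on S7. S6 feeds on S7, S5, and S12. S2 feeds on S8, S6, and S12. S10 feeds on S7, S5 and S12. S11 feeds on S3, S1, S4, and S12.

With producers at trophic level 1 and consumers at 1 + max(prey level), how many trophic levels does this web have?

Producers (level 1): S5, S7, S12.
S12 → S8 → S4 → S11 gives S11 level 4.
No species has a prey at level 4, so no species reaches level 5.

4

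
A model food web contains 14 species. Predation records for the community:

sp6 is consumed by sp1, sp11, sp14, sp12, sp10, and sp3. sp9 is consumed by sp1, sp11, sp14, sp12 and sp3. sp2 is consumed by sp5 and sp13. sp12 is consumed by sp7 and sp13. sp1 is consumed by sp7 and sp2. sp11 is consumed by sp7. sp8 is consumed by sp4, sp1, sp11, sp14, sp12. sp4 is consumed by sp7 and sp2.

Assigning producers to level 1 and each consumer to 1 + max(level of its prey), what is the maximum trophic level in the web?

4

Producers (level 1): sp8, sp9, sp6.
sp8 → sp4 → sp2 → sp5 gives sp5 level 4.
No species has a prey at level 4, so no species reaches level 5.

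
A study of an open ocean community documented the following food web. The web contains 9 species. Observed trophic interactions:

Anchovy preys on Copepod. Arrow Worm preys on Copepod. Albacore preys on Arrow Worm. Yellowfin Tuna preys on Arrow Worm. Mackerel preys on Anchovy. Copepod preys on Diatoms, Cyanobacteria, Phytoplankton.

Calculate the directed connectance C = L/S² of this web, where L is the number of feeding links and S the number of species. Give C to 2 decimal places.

The web has S = 9 species and L = 8 feeding links.
C = L / S² = 8 / 81 = 0.0988 ≈ 0.10.

C = 0.10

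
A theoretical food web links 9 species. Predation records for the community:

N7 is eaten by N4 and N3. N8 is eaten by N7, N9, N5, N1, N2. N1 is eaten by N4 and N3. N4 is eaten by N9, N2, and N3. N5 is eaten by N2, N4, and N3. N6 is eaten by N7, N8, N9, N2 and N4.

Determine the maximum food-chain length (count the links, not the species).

4 links

One longest chain: N6 → N8 → N7 → N4 → N2.
It has 5 species and 4 links.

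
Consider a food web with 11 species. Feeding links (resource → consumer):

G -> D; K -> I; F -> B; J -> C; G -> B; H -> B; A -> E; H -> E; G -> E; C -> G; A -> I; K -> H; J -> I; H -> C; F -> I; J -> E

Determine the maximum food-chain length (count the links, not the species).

One longest chain: K → H → C → G → B.
It has 5 species and 4 links.

4 links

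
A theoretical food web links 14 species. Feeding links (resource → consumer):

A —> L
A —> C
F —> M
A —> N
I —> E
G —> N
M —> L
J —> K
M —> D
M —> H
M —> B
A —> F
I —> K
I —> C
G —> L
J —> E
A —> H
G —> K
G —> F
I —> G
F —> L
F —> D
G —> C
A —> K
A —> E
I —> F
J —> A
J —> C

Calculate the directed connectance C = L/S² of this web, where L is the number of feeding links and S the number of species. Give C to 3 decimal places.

The web has S = 14 species and L = 28 feeding links.
C = L / S² = 28 / 196 = 0.1429 ≈ 0.143.

C = 0.143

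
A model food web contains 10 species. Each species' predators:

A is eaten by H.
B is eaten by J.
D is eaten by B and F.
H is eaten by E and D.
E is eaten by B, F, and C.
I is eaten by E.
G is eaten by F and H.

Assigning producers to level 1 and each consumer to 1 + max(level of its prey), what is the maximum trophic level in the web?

Producers (level 1): I, G, A.
G → H → D → B → J gives J level 5.
No species has a prey at level 5, so no species reaches level 6.

5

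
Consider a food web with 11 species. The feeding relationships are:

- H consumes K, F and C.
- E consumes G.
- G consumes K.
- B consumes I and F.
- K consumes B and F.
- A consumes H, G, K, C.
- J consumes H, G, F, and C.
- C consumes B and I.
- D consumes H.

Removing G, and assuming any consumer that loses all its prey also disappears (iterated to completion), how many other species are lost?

Remove G.
Round 1: E (all prey gone) → extinct.
No further losses. Total secondary extinctions: 1.

1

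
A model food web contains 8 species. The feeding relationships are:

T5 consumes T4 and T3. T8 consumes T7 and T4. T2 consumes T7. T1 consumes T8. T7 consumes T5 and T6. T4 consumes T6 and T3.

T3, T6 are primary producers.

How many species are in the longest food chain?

One longest chain: T3 → T4 → T5 → T7 → T8 → T1.
It has 6 species and 5 links.

6 species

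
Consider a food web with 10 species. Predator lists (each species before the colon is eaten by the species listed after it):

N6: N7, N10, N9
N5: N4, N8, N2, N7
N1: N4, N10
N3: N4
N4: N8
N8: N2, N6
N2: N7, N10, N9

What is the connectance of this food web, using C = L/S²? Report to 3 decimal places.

The web has S = 10 species and L = 16 feeding links.
C = L / S² = 16 / 100 = 0.1600 ≈ 0.160.

C = 0.160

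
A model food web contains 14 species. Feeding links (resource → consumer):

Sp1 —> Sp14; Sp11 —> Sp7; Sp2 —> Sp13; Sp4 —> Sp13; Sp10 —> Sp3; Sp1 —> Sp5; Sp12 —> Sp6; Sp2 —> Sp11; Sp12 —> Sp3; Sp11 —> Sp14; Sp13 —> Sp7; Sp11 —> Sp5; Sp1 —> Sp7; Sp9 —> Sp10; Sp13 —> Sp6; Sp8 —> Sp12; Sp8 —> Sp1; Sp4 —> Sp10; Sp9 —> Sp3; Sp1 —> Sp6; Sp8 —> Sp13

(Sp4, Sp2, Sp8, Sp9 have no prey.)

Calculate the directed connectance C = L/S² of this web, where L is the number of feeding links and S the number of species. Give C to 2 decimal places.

C = 0.11

The web has S = 14 species and L = 21 feeding links.
C = L / S² = 21 / 196 = 0.1071 ≈ 0.11.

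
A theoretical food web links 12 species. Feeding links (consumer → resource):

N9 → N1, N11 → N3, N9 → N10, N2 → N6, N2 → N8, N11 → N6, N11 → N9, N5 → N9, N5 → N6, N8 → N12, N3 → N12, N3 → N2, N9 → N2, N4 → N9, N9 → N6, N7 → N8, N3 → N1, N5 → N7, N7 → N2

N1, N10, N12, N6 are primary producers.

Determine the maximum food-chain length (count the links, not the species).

One longest chain: N12 → N8 → N2 → N7 → N5.
It has 5 species and 4 links.

4 links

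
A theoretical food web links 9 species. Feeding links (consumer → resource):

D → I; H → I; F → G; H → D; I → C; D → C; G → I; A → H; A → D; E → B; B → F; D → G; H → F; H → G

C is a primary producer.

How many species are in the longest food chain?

One longest chain: C → I → G → F → H → A.
It has 6 species and 5 links.

6 species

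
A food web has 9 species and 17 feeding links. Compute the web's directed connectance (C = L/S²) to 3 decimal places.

C = 0.210

The web has S = 9 species and L = 17 feeding links.
C = L / S² = 17 / 81 = 0.2099 ≈ 0.210.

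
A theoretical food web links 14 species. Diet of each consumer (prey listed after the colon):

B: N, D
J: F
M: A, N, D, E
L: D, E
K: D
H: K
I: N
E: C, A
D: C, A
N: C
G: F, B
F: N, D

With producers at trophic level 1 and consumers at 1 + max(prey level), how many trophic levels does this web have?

Producers (level 1): C, A.
C → N → F → J gives J level 4.
No species has a prey at level 4, so no species reaches level 5.

4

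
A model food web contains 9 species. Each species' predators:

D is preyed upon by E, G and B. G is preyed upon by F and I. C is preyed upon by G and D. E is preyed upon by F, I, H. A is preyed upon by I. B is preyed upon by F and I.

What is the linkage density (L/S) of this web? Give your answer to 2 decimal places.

There are L = 13 links among S = 9 species.
L/S = 13/9 = 1.4444 ≈ 1.44.

L/S = 1.44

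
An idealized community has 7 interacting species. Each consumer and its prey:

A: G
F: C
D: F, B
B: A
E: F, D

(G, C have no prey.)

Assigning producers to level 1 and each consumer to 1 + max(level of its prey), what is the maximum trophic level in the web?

Producers (level 1): G, C.
G → A → B → D → E gives E level 5.
No species has a prey at level 5, so no species reaches level 6.

5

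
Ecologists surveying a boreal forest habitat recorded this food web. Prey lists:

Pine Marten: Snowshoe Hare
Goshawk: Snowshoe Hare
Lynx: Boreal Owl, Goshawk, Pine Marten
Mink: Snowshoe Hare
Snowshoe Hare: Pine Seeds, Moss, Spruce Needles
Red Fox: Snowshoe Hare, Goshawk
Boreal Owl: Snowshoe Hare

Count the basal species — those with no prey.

Basal species (no prey listed): Pine Seeds, Moss, Spruce Needles.
Count: 3.

3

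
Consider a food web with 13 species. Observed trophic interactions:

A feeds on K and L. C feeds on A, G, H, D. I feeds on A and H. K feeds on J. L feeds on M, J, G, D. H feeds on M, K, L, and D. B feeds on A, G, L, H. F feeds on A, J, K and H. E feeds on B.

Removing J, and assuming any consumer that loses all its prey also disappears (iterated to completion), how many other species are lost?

1

Remove J.
Round 1: K (all prey gone) → extinct.
No further losses. Total secondary extinctions: 1.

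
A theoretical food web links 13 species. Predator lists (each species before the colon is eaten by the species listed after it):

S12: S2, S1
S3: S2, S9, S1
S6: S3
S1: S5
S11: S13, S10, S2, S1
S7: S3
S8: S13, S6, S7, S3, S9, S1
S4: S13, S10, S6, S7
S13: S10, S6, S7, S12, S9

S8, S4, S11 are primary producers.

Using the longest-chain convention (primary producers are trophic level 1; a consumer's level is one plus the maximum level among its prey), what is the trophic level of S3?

Trophic level 4

S8 is a producer → level 1.
S13 eats S8 (level 1); other prey at levels: S4 1, S11 1 → level 2.
S6 eats S13 (level 2); other prey at levels: S8 1, S4 1 → level 3.
S3 eats S6 (level 3); other prey at levels: S8 1, S7 3 → level 4.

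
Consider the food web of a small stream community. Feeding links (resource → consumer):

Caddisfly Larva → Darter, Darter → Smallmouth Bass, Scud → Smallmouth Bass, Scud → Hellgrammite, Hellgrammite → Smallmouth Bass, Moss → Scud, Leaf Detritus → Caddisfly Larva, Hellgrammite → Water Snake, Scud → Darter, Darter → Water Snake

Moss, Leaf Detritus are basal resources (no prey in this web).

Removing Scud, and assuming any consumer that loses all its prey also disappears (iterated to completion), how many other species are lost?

1

Remove Scud.
Round 1: Hellgrammite (all prey gone) → extinct.
No further losses. Total secondary extinctions: 1.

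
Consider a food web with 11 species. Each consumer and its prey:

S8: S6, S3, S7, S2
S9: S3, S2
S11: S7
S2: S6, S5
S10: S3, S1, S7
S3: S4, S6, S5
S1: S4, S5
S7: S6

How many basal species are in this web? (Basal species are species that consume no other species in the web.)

3

Basal species (no prey listed): S4, S6, S5.
Count: 3.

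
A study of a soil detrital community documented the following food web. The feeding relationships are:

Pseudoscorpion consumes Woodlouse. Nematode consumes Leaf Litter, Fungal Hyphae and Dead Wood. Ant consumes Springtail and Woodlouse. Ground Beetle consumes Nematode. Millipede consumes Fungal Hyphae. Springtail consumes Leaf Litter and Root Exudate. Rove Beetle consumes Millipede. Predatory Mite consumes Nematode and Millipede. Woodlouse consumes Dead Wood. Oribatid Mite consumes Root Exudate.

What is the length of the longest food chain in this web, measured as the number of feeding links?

One longest chain: Fungal Hyphae → Millipede → Rove Beetle.
It has 3 species and 2 links.

2 links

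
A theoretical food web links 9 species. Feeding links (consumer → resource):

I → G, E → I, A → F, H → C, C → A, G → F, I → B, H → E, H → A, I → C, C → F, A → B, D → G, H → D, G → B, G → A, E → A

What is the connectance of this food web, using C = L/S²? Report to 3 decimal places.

C = 0.210

The web has S = 9 species and L = 17 feeding links.
C = L / S² = 17 / 81 = 0.2099 ≈ 0.210.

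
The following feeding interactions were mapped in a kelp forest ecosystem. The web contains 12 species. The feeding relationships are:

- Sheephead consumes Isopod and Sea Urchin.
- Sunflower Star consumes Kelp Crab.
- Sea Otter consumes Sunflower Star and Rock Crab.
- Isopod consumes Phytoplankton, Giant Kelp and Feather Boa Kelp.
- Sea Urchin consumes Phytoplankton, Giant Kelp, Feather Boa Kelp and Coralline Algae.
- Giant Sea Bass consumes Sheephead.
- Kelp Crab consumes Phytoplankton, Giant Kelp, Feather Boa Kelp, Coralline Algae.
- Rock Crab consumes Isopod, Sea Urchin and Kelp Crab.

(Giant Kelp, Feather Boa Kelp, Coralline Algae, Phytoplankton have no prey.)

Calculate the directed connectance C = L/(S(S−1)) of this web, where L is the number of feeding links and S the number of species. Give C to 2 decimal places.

C = 0.15

The web has S = 12 species and L = 20 feeding links.
C = L / (S(S−1)) = 20 / 132 = 0.1515 ≈ 0.15.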